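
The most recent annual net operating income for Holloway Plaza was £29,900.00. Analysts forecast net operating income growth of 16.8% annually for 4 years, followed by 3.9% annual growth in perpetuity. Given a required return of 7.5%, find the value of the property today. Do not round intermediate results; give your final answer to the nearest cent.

D_1 = 34923.20000
D_2 = 40790.29760
D_3 = 47643.06760
D_4 = 55647.10295
Terminal value at year 4: TV = D_4×(1+g_2)/(r−g_2) = 57817.33997/0.036 = 1606037.22134
P_0 = D_1/(1+r)^1 + D_2/(1+r)^2 + D_3/(1+r)^3 + D_4/(1+r)^4 + TV/(1+r)^4
    = 32486.69767 + 35297.17478 + 38350.79083 + 41668.58017 + 1202601.52218 = 1350404.76563

£1350404.77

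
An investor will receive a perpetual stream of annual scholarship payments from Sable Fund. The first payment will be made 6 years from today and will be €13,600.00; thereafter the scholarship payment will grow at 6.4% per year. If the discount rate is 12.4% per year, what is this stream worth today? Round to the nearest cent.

€126344.43

Value at end of year 5: C₁ / (r − g) = €13,600.00 / (0.124 − 0.064) = €226,666.6667
Discount to today: PV = €226,666.6667 / (1 + 0.124)^5 = €226,666.6667 / 1.794038 = €126,344.43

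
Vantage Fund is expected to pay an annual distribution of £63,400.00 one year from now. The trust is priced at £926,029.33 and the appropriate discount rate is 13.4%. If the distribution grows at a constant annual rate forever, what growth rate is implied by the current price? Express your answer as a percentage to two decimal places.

6.55%

P = D₁/(r−g) ⇒ g = r − D₁/P = 0.134 − £63,400.00/£926,029.33 = 0.065536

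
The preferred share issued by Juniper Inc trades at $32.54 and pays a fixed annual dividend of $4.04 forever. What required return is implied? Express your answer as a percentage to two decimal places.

12.42%

P = C/r ⇒ r = C/P = $4.04/$32.54 = 0.124155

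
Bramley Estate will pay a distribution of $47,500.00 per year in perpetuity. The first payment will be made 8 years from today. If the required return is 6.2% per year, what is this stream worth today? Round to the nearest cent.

$502840.56

Value at end of year 7: C / r = $47,500.00 / 0.062 = $766,129.0323
Discount to today: PV = $766,129.0323 / (1 + 0.062)^7 = $766,129.0323 / 1.523602 = $502,840.56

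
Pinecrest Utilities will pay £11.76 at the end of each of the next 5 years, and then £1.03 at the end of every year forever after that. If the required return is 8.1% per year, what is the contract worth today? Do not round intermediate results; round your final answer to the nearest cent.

PV of 5-year annuity: £11.76 × [1 − (1+0.081)^−5] / 0.081 = 46.83078
Perpetuity value at year 5: £1.03 / 0.081 = 12.71605
PV of perpetuity: 12.71605 / (1+0.081)^5 = 8.61437
Total PV = 46.83078 + 8.61437 = 55.44515

£55.45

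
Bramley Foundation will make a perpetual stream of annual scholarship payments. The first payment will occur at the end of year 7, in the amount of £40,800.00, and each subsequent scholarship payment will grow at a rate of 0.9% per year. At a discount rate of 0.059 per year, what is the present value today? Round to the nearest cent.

£578514.70

Value at end of year 6: C₁ / (r − g) = £40,800.00 / (0.059 − 0.009) = £816,000.0000
Discount to today: PV = £816,000.0000 / (1 + 0.059)^6 = £816,000.0000 / 1.410509 = £578,514.70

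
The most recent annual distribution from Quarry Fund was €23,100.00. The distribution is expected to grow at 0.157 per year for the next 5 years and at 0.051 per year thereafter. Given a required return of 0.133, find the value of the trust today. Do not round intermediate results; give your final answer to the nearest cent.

D_1 = 26726.70000
D_2 = 30922.79190
D_3 = 35777.67023
D_4 = 41394.76445
D_5 = 47893.74247
Terminal value at year 5: TV = D_5×(1+g_2)/(r−g_2) = 50336.32334/0.082 = 613857.60170
P_0 = D_1/(1+r)^1 + D_2/(1+r)^2 + D_3/(1+r)^3 + D_4/(1+r)^4 + D_5/(1+r)^5 + TV/(1+r)^5
    = 23589.32039 + 24089.00590 + 24599.27611 + 25120.35521 + 25652.47218 + 328789.61297 = 451840.04277

€451840.04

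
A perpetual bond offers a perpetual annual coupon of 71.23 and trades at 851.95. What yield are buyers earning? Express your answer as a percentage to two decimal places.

8.36%

P = C/r ⇒ r = C/P = 71.23/851.95 = 0.083608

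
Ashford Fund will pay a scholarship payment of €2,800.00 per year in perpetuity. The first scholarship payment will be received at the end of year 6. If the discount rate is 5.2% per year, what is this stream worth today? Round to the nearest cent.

€41790.35

Value at end of year 5: C / r = €2,800.00 / 0.052 = €53,846.1538
Discount to today: PV = €53,846.1538 / (1 + 0.052)^5 = €53,846.1538 / 1.288483 = €41,790.35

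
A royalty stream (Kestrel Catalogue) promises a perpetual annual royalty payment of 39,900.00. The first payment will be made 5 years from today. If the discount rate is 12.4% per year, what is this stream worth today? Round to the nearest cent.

Value at end of year 4: C / r = 39,900.00 / 0.124 = 321,774.1935
Discount to today: PV = 321,774.1935 / (1 + 0.124)^4 = 321,774.1935 / 1.596119 = 201,597.88

201597.88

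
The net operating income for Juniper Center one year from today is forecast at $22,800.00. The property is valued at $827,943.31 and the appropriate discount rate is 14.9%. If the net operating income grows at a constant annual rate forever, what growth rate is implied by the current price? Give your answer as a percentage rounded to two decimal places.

12.15%

P = D₁/(r−g) ⇒ g = r − D₁/P = 0.149 − $22,800.00/$827,943.31 = 0.121462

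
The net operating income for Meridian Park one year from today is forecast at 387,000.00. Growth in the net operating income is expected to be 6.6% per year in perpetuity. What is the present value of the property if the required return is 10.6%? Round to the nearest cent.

Growing perpetuity: P = D₁ / (r − g) = 387,000.0000 / (0.106 − 0.066) = 9,675,000.00

9675000.00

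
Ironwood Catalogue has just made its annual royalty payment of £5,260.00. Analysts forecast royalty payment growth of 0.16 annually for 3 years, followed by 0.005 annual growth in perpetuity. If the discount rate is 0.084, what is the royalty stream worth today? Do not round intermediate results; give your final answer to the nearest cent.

£100097.36

D_1 = 6101.60000
D_2 = 7077.85600
D_3 = 8210.31296
Terminal value at year 3: TV = D_3×(1+g_2)/(r−g_2) = 8251.36452/0.079 = 104447.65221
P_0 = D_1/(1+r)^1 + D_2/(1+r)^2 + D_3/(1+r)^3 + TV/(1+r)^3
    = 5628.78229 + 6023.42016 + 6445.72637 + 81999.43041 = 100097.35923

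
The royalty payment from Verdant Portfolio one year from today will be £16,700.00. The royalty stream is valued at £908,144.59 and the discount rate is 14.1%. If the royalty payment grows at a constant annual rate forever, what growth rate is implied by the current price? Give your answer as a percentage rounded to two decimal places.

12.26%

P = D₁/(r−g) ⇒ g = r − D₁/P = 0.141 − £16,700.00/£908,144.59 = 0.122611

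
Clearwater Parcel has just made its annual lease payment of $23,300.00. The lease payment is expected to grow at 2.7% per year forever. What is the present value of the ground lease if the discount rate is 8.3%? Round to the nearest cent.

D₁ = D₀ × (1 + g) = $23,300.00 × 1.027 = $23,929.1000
Growing perpetuity: P = D₁ / (r − g) = $23,929.1000 / (0.083 − 0.027) = $427,305.36

$427305.36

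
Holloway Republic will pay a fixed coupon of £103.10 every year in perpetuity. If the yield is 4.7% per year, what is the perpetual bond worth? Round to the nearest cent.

£2193.62

Level perpetuity: PV = C / r = £103.10 / 0.047 = £2,193.62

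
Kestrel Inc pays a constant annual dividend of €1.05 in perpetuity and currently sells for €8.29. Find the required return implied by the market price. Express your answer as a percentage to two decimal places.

12.67%

P = C/r ⇒ r = C/P = €1.05/€8.29 = 0.126659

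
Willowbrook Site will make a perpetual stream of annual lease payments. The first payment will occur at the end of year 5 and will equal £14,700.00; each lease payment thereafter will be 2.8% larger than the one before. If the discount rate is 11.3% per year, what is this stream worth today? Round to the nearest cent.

Value at end of year 4: C₁ / (r − g) = £14,700.00 / (0.113 − 0.028) = £172,941.1765
Discount to today: PV = £172,941.1765 / (1 + 0.113)^4 = £172,941.1765 / 1.534549 = £112,698.40

£112698.40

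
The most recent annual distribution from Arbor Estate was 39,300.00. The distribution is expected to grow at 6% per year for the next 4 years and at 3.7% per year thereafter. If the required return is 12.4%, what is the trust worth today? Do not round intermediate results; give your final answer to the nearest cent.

D_1 = 41658.00000
D_2 = 44157.48000
D_3 = 46806.92880
D_4 = 49615.34453
Terminal value at year 4: TV = D_4×(1+g_2)/(r−g_2) = 51451.11228/0.087 = 591392.09512
P_0 = D_1/(1+r)^1 + D_2/(1+r)^2 + D_3/(1+r)^3 + D_4/(1+r)^4 + TV/(1+r)^4
    = 37062.27758 + 34951.96996 + 32961.82220 + 31084.99247 + 370518.81829 = 506579.88051

506579.88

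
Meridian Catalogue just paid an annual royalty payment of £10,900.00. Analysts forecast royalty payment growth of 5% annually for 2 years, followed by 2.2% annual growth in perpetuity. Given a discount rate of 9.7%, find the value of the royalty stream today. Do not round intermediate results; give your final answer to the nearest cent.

D_1 = 11445.00000
D_2 = 12017.25000
Terminal value at year 2: TV = D_2×(1+g_2)/(r−g_2) = 12281.62950/0.075 = 163755.06000
P_0 = D_1/(1+r)^1 + D_2/(1+r)^2 + TV/(1+r)^2
    = 10432.99909 + 9986.00642 + 136075.98082 = 156494.98633

£156494.99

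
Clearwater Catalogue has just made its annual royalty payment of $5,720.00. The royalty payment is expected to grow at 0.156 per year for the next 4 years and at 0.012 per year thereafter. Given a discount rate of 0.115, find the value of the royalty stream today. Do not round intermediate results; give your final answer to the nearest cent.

$89995.95

D_1 = 6612.32000
D_2 = 7643.84192
D_3 = 8836.28126
D_4 = 10214.74114
Terminal value at year 4: TV = D_4×(1+g_2)/(r−g_2) = 10337.31803/0.103 = 100362.31097
P_0 = D_1/(1+r)^1 + D_2/(1+r)^2 + D_3/(1+r)^3 + D_4/(1+r)^4 + TV/(1+r)^4
    = 5930.33184 + 6148.39785 + 6374.48244 + 6608.88045 + 64933.85448 = 89995.94705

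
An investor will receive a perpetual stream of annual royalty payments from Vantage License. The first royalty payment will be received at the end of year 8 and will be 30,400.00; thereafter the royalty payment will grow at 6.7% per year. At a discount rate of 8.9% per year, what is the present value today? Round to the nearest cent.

Value at end of year 7: C₁ / (r − g) = 30,400.00 / (0.089 − 0.067) = 1,381,818.1818
Discount to today: PV = 1,381,818.1818 / (1 + 0.089)^7 = 1,381,818.1818 / 1.816332 = 760,774.14

760774.14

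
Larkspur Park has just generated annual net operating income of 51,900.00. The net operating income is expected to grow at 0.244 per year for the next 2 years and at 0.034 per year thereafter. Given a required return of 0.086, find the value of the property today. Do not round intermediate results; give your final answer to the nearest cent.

1481697.58

D_1 = 64563.60000
D_2 = 80317.11840
Terminal value at year 2: TV = D_2×(1+g_2)/(r−g_2) = 83047.90043/0.052 = 1597075.00818
P_0 = D_1/(1+r)^1 + D_2/(1+r)^2 + TV/(1+r)^2
    = 59450.82873 + 68100.21265 + 1354146.53618 = 1481697.57756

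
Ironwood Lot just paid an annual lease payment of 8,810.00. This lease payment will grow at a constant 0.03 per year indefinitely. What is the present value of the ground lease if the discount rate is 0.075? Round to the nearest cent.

D₁ = D₀ × (1 + g) = 8,810.00 × 1.03 = 9,074.3000
Growing perpetuity: P = D₁ / (r − g) = 9,074.3000 / (0.075 − 0.03) = 201,651.11

201651.11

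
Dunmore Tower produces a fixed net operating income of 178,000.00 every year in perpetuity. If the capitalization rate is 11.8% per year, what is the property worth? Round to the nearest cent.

Level perpetuity: PV = C / r = 178,000.00 / 0.118 = 1,508,474.58

1508474.58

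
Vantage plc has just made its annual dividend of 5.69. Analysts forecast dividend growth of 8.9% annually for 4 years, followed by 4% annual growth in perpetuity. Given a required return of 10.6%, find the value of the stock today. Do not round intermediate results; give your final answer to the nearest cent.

D_1 = 6.19641
D_2 = 6.74789
D_3 = 7.34845
D_4 = 8.00247
Terminal value at year 4: TV = D_4×(1+g_2)/(r−g_2) = 8.32256/0.066 = 126.09945
P_0 = D_1/(1+r)^1 + D_2/(1+r)^2 + D_3/(1+r)^3 + D_4/(1+r)^4 + TV/(1+r)^4
    = 5.60254 + 5.51643 + 5.43163 + 5.34815 + 84.27382 = 106.17257

106.17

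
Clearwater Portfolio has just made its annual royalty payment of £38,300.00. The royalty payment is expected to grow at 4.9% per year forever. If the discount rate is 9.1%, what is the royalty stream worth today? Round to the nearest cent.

£956588.10

D₁ = D₀ × (1 + g) = £38,300.00 × 1.049 = £40,176.7000
Growing perpetuity: P = D₁ / (r − g) = £40,176.7000 / (0.091 − 0.049) = £956,588.10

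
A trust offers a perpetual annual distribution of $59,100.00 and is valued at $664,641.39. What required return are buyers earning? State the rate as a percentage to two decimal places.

8.89%

P = C/r ⇒ r = C/P = $59,100.00/$664,641.39 = 0.088920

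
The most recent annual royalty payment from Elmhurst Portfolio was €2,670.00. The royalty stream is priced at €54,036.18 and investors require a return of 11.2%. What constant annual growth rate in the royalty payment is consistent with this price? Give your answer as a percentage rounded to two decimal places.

P = D₀(1+g)/(r−g) ⇒ P(r−g) = D₀(1+g) ⇒ g(P+D₀) = P·r − D₀
g = (P·r − D₀)/(P + D₀) = (€54,036.18×0.112 − €2,670.00) / (€54,036.18 + €2,670.00) = 0.059642

5.96%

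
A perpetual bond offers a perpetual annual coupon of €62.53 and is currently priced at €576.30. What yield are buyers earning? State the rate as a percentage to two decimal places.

10.85%

P = C/r ⇒ r = C/P = €62.53/€576.30 = 0.108503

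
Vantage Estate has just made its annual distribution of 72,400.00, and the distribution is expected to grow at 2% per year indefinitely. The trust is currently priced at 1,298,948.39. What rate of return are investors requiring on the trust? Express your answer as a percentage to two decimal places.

7.69%

D₁ = 72,400.00 × 1.02 = 73,848.0000
P = D₁/(r − g) ⇒ r = D₁/P + g = 73,848.0000/1,298,948.39 + 0.02 = 0.056852 + 0.02 = 0.076852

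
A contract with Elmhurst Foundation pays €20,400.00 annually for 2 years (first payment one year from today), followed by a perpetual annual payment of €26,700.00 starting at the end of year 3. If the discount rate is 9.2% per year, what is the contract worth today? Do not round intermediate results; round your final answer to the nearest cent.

€279164.98

PV of 2-year annuity: €20,400.00 × [1 − (1+0.092)^−2] / 0.092 = 35788.75337
Perpetuity value at year 2: €26,700.00 / 0.092 = 290217.39130
PV of perpetuity: 290217.39130 / (1+0.092)^2 = 243376.22880
Total PV = 35788.75337 + 243376.22880 = 279164.98218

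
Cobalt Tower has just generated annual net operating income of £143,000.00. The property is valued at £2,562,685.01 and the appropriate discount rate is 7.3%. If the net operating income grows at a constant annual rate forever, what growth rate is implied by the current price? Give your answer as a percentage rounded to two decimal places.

P = D₀(1+g)/(r−g) ⇒ P(r−g) = D₀(1+g) ⇒ g(P+D₀) = P·r − D₀
g = (P·r − D₀)/(P + D₀) = (£2,562,685.01×0.073 − £143,000.00) / (£2,562,685.01 + £143,000.00) = 0.016290

1.63%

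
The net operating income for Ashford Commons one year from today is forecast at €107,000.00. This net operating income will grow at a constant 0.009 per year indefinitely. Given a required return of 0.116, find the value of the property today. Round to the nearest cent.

€1000000.00

Growing perpetuity: P = D₁ / (r − g) = €107,000.0000 / (0.116 − 0.009) = €1,000,000.00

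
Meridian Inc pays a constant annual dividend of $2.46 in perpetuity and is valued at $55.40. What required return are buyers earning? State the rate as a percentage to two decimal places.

4.44%

P = C/r ⇒ r = C/P = $2.46/$55.40 = 0.044404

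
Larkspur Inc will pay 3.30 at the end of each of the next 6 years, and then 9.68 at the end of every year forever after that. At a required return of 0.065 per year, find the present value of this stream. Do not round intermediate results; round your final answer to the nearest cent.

PV of 6-year annuity: 3.30 × [1 − (1+0.065)^−6] / 0.065 = 15.97534
Perpetuity value at year 6: 9.68 / 0.065 = 148.92308
PV of perpetuity: 148.92308 / (1+0.065)^6 = 102.06207
Total PV = 15.97534 + 102.06207 = 118.03741

118.04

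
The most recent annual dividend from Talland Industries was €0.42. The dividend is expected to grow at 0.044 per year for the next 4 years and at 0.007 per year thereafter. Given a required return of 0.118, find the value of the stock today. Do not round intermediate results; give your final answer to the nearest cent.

D_1 = 0.43848
D_2 = 0.45777
D_3 = 0.47792
D_4 = 0.49894
Terminal value at year 4: TV = D_4×(1+g_2)/(r−g_2) = 0.50244/0.111 = 4.52645
P_0 = D_1/(1+r)^1 + D_2/(1+r)^2 + D_3/(1+r)^3 + D_4/(1+r)^4 + TV/(1+r)^4
    = 0.39220 + 0.36624 + 0.34200 + 0.31936 + 2.89728 = 4.31708

€4.32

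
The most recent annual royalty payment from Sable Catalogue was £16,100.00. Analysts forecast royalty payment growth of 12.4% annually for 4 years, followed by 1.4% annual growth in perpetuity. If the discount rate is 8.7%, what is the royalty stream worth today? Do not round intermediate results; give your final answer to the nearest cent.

£325744.82

D_1 = 18096.40000
D_2 = 20340.35360
D_3 = 22862.55745
D_4 = 25697.51457
Terminal value at year 4: TV = D_4×(1+g_2)/(r−g_2) = 26057.27977/0.073 = 356949.03800
P_0 = D_1/(1+r)^1 + D_2/(1+r)^2 + D_3/(1+r)^3 + D_4/(1+r)^4 + TV/(1+r)^4
    = 16648.02208 + 17214.69808 + 17800.66297 + 18406.57330 + 255674.86747 = 325744.82390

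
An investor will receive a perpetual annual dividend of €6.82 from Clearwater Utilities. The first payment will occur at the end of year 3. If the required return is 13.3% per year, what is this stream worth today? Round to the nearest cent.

Value at end of year 2: C / r = €6.82 / 0.133 = €51.2782
Discount to today: PV = €51.2782 / (1 + 0.133)^2 = €51.2782 / 1.283689 = €39.95

€39.95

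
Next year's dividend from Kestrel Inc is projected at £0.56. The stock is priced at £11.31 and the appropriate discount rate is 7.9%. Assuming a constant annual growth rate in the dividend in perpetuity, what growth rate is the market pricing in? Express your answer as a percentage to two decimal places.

P = D₁/(r−g) ⇒ g = r − D₁/P = 0.079 − £0.56/£11.31 = 0.029486

2.95%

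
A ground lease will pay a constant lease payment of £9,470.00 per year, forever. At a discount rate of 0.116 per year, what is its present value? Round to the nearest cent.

£81637.93

Level perpetuity: PV = C / r = £9,470.00 / 0.116 = £81,637.93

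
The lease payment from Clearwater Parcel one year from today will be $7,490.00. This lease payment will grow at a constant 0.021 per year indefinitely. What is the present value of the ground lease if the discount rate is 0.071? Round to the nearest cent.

Growing perpetuity: P = D₁ / (r − g) = $7,490.0000 / (0.071 − 0.021) = $149,800.00

$149800.00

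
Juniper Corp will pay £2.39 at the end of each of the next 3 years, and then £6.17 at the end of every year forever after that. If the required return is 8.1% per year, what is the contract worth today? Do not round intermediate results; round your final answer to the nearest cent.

PV of 3-year annuity: £2.39 × [1 − (1+0.081)^−3] / 0.081 = 6.14816
Perpetuity value at year 3: £6.17 / 0.081 = 76.17284
PV of perpetuity: 76.17284 / (1+0.081)^3 = 60.30080
Total PV = 6.14816 + 60.30080 = 66.44896

£66.45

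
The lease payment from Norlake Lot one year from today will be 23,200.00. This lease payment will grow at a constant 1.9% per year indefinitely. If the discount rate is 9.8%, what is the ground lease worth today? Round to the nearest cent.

293670.89

Growing perpetuity: P = D₁ / (r − g) = 23,200.0000 / (0.098 − 0.019) = 293,670.89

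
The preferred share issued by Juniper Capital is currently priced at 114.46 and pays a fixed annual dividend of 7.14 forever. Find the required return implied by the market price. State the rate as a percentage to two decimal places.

P = C/r ⇒ r = C/P = 7.14/114.46 = 0.062380

6.24%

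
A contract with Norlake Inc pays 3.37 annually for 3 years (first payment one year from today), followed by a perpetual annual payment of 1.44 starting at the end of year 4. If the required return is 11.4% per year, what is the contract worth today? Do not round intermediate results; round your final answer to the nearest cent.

17.32

PV of 3-year annuity: 3.37 × [1 − (1+0.114)^−3] / 0.114 = 8.17836
Perpetuity value at year 3: 1.44 / 0.114 = 12.63158
PV of perpetuity: 12.63158 / (1+0.114)^3 = 9.13697
Total PV = 8.17836 + 9.13697 = 17.31533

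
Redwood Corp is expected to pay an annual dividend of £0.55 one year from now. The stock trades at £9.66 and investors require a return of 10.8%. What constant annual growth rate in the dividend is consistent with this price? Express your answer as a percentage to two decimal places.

5.11%

P = D₁/(r−g) ⇒ g = r − D₁/P = 0.108 − £0.55/£9.66 = 0.051064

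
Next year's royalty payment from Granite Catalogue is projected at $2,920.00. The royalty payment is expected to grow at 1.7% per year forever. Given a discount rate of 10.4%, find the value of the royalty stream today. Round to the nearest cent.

Growing perpetuity: P = D₁ / (r − g) = $2,920.0000 / (0.104 − 0.017) = $33,563.22

$33563.22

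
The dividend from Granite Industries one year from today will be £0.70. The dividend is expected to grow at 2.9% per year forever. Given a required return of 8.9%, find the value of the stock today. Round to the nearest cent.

£11.67

Growing perpetuity: P = D₁ / (r − g) = £0.7000 / (0.089 − 0.029) = £11.67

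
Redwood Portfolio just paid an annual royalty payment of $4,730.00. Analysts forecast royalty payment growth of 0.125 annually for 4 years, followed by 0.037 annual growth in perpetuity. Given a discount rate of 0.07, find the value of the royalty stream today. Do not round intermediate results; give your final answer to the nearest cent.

D_1 = 5321.25000
D_2 = 5986.40625
D_3 = 6734.70703
D_4 = 7576.54541
Terminal value at year 4: TV = D_4×(1+g_2)/(r−g_2) = 7856.87759/0.033 = 238087.19971
P_0 = D_1/(1+r)^1 + D_2/(1+r)^2 + D_3/(1+r)^3 + D_4/(1+r)^4 + TV/(1+r)^4
    = 4973.13084 + 5228.75906 + 5497.52705 + 5780.11022 + 181635.58471 = 203115.11188

$203115.11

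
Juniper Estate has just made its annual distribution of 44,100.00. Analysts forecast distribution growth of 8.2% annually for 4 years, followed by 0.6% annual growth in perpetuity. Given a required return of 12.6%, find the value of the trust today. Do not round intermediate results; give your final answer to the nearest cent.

D_1 = 47716.20000
D_2 = 51628.92840
D_3 = 55862.50053
D_4 = 60443.22557
Terminal value at year 4: TV = D_4×(1+g_2)/(r−g_2) = 60805.88493/0.12 = 506715.70771
P_0 = D_1/(1+r)^1 + D_2/(1+r)^2 + D_3/(1+r)^3 + D_4/(1+r)^4 + TV/(1+r)^4
    = 42376.73179 + 40720.80267 + 39129.58125 + 37600.53900 + 315217.85191 = 475045.50661

475045.51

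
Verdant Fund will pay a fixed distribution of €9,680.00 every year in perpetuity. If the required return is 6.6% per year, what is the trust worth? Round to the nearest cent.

€146666.67

Level perpetuity: PV = C / r = €9,680.00 / 0.066 = €146,666.67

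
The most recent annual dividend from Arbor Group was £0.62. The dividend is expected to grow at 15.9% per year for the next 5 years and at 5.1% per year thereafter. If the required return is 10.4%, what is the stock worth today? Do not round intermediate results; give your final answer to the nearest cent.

£19.27

D_1 = 0.71858
D_2 = 0.83283
D_3 = 0.96525
D_4 = 1.11873
D_5 = 1.29661
Terminal value at year 5: TV = D_5×(1+g_2)/(r−g_2) = 1.36274/0.053 = 25.71199
P_0 = D_1/(1+r)^1 + D_2/(1+r)^2 + D_3/(1+r)^3 + D_4/(1+r)^4 + D_5/(1+r)^5 + TV/(1+r)^5
    = 0.65089 + 0.68331 + 0.71736 + 0.75309 + 0.79061 + 15.67799 = 19.27325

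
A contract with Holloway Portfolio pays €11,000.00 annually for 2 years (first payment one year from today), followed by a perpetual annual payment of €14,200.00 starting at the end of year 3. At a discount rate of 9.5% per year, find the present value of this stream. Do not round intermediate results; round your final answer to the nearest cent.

PV of 2-year annuity: €11,000.00 × [1 − (1+0.095)^−2] / 0.095 = 19219.78274
Perpetuity value at year 2: €14,200.00 / 0.095 = 149473.68421
PV of perpetuity: 149473.68421 / (1+0.095)^2 = 124662.69195
Total PV = 19219.78274 + 124662.69195 = 143882.47469

€143882.47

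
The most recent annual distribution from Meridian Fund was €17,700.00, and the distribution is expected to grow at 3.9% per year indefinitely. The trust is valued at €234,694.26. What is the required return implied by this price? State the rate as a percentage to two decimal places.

D₁ = €17,700.00 × 1.039 = €18,390.3000
P = D₁/(r − g) ⇒ r = D₁/P + g = €18,390.3000/€234,694.26 + 0.039 = 0.078359 + 0.039 = 0.117359

11.74%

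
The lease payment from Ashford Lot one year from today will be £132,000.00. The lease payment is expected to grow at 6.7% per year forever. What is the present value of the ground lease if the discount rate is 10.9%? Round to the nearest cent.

Growing perpetuity: P = D₁ / (r − g) = £132,000.0000 / (0.109 − 0.067) = £3,142,857.14

£3142857.14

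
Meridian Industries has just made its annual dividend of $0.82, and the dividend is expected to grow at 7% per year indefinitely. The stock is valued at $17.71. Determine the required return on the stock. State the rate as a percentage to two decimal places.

11.95%

D₁ = $0.82 × 1.07 = $0.8774
P = D₁/(r − g) ⇒ r = D₁/P + g = $0.8774/$17.71 + 0.07 = 0.049543 + 0.07 = 0.119543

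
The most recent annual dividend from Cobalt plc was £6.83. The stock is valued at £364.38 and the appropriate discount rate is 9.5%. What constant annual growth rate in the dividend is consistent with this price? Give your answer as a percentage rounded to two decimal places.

7.49%

P = D₀(1+g)/(r−g) ⇒ P(r−g) = D₀(1+g) ⇒ g(P+D₀) = P·r − D₀
g = (P·r − D₀)/(P + D₀) = (£364.38×0.095 − £6.83) / (£364.38 + £6.83) = 0.074853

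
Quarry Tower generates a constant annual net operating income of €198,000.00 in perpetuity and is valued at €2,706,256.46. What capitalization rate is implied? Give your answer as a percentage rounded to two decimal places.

P = C/r ⇒ r = C/P = €198,000.00/€2,706,256.46 = 0.073164

7.32%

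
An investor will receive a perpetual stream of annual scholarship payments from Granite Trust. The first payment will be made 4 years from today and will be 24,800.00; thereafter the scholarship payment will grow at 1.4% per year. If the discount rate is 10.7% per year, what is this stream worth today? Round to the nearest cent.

196573.91

Value at end of year 3: C₁ / (r − g) = 24,800.00 / (0.107 − 0.014) = 266,666.6667
Discount to today: PV = 266,666.6667 / (1 + 0.107)^3 = 266,666.6667 / 1.356572 = 196,573.91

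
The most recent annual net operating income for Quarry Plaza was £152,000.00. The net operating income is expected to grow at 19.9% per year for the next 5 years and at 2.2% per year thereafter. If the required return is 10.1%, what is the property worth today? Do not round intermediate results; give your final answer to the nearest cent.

D_1 = 182248.00000
D_2 = 218515.35200
D_3 = 261999.90705
D_4 = 314137.88855
D_5 = 376651.32837
Terminal value at year 5: TV = D_5×(1+g_2)/(r−g_2) = 384937.65760/0.079 = 4872628.57717
P_0 = D_1/(1+r)^1 + D_2/(1+r)^2 + D_3/(1+r)^3 + D_4/(1+r)^4 + D_5/(1+r)^5 + TV/(1+r)^5
    = 165529.51862 + 180263.29957 + 196308.53423 + 213781.95507 + 232810.68495 + 3011804.05092 = 4000498.04336

£4000498.04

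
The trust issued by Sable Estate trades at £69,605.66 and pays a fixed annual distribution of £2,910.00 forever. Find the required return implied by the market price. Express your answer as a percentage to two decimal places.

4.18%

P = C/r ⇒ r = C/P = £2,910.00/£69,605.66 = 0.041807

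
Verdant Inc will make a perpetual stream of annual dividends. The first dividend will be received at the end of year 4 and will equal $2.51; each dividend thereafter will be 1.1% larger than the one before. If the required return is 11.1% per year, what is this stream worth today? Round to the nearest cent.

Value at end of year 3: C₁ / (r − g) = $2.51 / (0.111 − 0.011) = $25.1000
Discount to today: PV = $25.1000 / (1 + 0.111)^3 = $25.1000 / 1.371331 = $18.30

$18.30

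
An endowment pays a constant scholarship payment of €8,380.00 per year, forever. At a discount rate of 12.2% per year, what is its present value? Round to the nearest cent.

Level perpetuity: PV = C / r = €8,380.00 / 0.122 = €68,688.52

€68688.52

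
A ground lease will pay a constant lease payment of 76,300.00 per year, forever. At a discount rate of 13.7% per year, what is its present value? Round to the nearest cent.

556934.31

Level perpetuity: PV = C / r = 76,300.00 / 0.137 = 556,934.31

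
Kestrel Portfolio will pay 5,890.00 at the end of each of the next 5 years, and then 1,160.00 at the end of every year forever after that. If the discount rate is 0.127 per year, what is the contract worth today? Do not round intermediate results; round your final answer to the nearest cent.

PV of 5-year annuity: 5,890.00 × [1 − (1+0.127)^−5] / 0.127 = 20869.03735
Perpetuity value at year 5: 1,160.00 / 0.127 = 9133.85827
PV of perpetuity: 9133.85827 / (1+0.127)^5 = 5023.82714
Total PV = 20869.03735 + 5023.82714 = 25892.86449

25892.86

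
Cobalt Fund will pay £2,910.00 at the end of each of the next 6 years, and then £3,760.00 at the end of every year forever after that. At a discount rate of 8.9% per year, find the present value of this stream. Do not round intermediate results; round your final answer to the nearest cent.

£38422.76

PV of 6-year annuity: £2,910.00 × [1 − (1+0.089)^−6] / 0.089 = 13093.03502
Perpetuity value at year 6: £3,760.00 / 0.089 = 42247.19101
PV of perpetuity: 42247.19101 / (1+0.089)^6 = 25329.72996
Total PV = 13093.03502 + 25329.72996 = 38422.76497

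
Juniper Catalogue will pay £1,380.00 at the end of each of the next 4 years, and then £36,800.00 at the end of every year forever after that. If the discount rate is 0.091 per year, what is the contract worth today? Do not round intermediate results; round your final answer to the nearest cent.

PV of 4-year annuity: £1,380.00 × [1 − (1+0.091)^−4] / 0.091 = 4461.01776
Perpetuity value at year 4: £36,800.00 / 0.091 = 404395.60440
PV of perpetuity: 404395.60440 / (1+0.091)^4 = 285435.13068
Total PV = 4461.01776 + 285435.13068 = 289896.14844

£289896.15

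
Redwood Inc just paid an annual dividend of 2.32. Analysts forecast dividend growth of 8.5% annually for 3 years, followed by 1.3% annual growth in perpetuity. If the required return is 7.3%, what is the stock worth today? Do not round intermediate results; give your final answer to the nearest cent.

D_1 = 2.51720
D_2 = 2.73116
D_3 = 2.96331
Terminal value at year 3: TV = D_3×(1+g_2)/(r−g_2) = 3.00183/0.06 = 50.03056
P_0 = D_1/(1+r)^1 + D_2/(1+r)^2 + D_3/(1+r)^3 + TV/(1+r)^3
    = 2.34595 + 2.37218 + 2.39871 + 40.49825 = 47.61509

47.62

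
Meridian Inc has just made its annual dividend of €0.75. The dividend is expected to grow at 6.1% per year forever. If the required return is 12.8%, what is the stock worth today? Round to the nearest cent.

D₁ = D₀ × (1 + g) = €0.75 × 1.061 = €0.7958
Growing perpetuity: P = D₁ / (r − g) = €0.7958 / (0.128 − 0.061) = €11.88

€11.88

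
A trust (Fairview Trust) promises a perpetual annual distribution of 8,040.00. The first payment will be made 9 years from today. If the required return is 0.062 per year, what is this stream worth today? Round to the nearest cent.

Value at end of year 8: C / r = 8,040.00 / 0.062 = 129,677.4194
Discount to today: PV = 129,677.4194 / (1 + 0.062)^8 = 129,677.4194 / 1.618066 = 80,143.49

80143.49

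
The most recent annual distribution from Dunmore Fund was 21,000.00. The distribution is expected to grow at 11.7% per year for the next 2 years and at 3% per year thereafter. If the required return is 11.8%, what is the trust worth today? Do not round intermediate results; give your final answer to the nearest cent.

287299.61

D_1 = 23457.00000
D_2 = 26201.46900
Terminal value at year 2: TV = D_2×(1+g_2)/(r−g_2) = 26987.51307/0.088 = 306676.28489
P_0 = D_1/(1+r)^1 + D_2/(1+r)^2 + TV/(1+r)^2
    = 20981.21646 + 20962.44972 + 245355.94555 = 287299.61173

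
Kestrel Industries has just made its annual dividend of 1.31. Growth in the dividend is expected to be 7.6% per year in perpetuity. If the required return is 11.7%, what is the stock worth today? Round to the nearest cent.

34.38

D₁ = D₀ × (1 + g) = 1.31 × 1.076 = 1.4096
Growing perpetuity: P = D₁ / (r − g) = 1.4096 / (0.117 − 0.076) = 34.38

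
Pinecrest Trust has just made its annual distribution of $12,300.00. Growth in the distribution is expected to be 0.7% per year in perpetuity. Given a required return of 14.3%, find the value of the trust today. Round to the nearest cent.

$91074.26

D₁ = D₀ × (1 + g) = $12,300.00 × 1.007 = $12,386.1000
Growing perpetuity: P = D₁ / (r − g) = $12,386.1000 / (0.143 − 0.007) = $91,074.26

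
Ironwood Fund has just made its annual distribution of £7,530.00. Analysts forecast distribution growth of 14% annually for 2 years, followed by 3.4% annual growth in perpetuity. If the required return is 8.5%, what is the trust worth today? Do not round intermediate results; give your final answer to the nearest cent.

£184761.58

D_1 = 8584.20000
D_2 = 9785.98800
Terminal value at year 2: TV = D_2×(1+g_2)/(r−g_2) = 10118.71159/0.051 = 198406.10965
P_0 = D_1/(1+r)^1 + D_2/(1+r)^2 + TV/(1+r)^2
    = 7911.70507 + 8312.75924 + 168537.11877 = 184761.58308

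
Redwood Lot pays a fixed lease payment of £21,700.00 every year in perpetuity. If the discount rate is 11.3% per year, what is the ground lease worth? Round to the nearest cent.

£192035.40

Level perpetuity: PV = C / r = £21,700.00 / 0.113 = £192,035.40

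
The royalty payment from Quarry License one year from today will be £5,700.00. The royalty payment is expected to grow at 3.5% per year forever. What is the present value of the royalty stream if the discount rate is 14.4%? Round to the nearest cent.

Growing perpetuity: P = D₁ / (r − g) = £5,700.0000 / (0.144 − 0.035) = £52,293.58

£52293.58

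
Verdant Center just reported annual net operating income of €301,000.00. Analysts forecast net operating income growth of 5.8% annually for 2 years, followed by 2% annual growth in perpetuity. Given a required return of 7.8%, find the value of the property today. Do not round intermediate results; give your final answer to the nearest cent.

€5684203.31

D_1 = 318458.00000
D_2 = 336928.56400
Terminal value at year 2: TV = D_2×(1+g_2)/(r−g_2) = 343667.13528/0.058 = 5925295.43586
P_0 = D_1/(1+r)^1 + D_2/(1+r)^2 + TV/(1+r)^2
    = 295415.58442 + 289934.77580 + 5098852.95371 = 5684203.31393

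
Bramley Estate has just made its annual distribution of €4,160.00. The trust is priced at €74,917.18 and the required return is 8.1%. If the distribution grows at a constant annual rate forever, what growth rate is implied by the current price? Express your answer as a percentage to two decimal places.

2.41%

P = D₀(1+g)/(r−g) ⇒ P(r−g) = D₀(1+g) ⇒ g(P+D₀) = P·r − D₀
g = (P·r − D₀)/(P + D₀) = (€74,917.18×0.081 − €4,160.00) / (€74,917.18 + €4,160.00) = 0.024132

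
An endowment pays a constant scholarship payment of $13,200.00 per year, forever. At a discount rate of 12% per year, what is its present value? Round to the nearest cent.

Level perpetuity: PV = C / r = $13,200.00 / 0.12 = $110,000.00

$110000.00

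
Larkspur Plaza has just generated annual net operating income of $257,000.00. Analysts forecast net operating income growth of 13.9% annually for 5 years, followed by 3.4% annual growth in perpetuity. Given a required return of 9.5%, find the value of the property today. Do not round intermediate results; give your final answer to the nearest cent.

$6753292.20

D_1 = 292723.00000
D_2 = 333411.49700
D_3 = 379755.69508
D_4 = 432541.73670
D_5 = 492665.03810
Terminal value at year 5: TV = D_5×(1+g_2)/(r−g_2) = 509415.64940/0.061 = 8351076.21961
P_0 = D_1/(1+r)^1 + D_2/(1+r)^2 + D_3/(1+r)^3 + D_4/(1+r)^4 + D_5/(1+r)^5 + TV/(1+r)^5
    = 267326.94064 + 278068.84510 + 289242.38774 + 300864.91291 + 312954.46192 + 5304834.64957 = 6753292.19788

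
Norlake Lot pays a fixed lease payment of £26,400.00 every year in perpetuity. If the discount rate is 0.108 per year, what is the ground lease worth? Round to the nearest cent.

Level perpetuity: PV = C / r = £26,400.00 / 0.108 = £244,444.44

£244444.44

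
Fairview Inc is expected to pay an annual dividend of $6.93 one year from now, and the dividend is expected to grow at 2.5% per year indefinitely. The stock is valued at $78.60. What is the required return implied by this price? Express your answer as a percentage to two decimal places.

P = D₁/(r − g) ⇒ r = D₁/P + g = $6.9300/$78.60 + 0.025 = 0.088168 + 0.025 = 0.113168

11.32%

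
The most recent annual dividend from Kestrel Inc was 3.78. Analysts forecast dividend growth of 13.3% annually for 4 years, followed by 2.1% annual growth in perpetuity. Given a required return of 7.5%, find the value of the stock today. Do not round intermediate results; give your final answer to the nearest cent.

D_1 = 4.28274
D_2 = 4.85234
D_3 = 5.49771
D_4 = 6.22890
Terminal value at year 4: TV = D_4×(1+g_2)/(r−g_2) = 6.35971/0.054 = 117.77237
P_0 = D_1/(1+r)^1 + D_2/(1+r)^2 + D_3/(1+r)^3 + D_4/(1+r)^4 + TV/(1+r)^4
    = 3.98394 + 4.19889 + 4.42544 + 4.66420 + 88.18801 = 105.46049

105.46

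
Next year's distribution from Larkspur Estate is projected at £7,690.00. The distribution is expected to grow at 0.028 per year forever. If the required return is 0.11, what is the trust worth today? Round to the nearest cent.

Growing perpetuity: P = D₁ / (r − g) = £7,690.0000 / (0.11 − 0.028) = £93,780.49

£93780.49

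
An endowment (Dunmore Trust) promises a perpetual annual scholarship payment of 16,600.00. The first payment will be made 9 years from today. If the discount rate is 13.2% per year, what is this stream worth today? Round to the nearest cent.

46640.45

Value at end of year 8: C / r = 16,600.00 / 0.132 = 125,757.5758
Discount to today: PV = 125,757.5758 / (1 + 0.132)^8 = 125,757.5758 / 2.696320 = 46,640.45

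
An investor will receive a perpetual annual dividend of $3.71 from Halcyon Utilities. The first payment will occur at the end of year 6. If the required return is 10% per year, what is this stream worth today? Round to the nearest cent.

$23.04

Value at end of year 5: C / r = $3.71 / 0.1 = $37.1000
Discount to today: PV = $37.1000 / (1 + 0.1)^5 = $37.1000 / 1.610510 = $23.04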